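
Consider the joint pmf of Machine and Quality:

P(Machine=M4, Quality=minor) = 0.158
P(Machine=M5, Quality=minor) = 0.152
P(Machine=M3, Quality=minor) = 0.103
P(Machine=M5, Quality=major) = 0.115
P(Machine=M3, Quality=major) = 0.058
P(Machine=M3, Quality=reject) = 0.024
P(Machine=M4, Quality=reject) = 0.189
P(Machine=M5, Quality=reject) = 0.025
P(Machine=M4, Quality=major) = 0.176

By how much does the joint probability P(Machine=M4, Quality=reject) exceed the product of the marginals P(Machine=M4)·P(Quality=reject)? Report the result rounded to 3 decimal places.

0.065

P(Machine=M4) = 0.158 + 0.176 + 0.189 = 0.523.
P(Quality=reject) = 0.024 + 0.189 + 0.025 = 0.238.
P(Machine=M4, Quality=reject) − P(Machine=M4)P(Quality=reject) = 0.189 − 0.523×0.238 = 0.065.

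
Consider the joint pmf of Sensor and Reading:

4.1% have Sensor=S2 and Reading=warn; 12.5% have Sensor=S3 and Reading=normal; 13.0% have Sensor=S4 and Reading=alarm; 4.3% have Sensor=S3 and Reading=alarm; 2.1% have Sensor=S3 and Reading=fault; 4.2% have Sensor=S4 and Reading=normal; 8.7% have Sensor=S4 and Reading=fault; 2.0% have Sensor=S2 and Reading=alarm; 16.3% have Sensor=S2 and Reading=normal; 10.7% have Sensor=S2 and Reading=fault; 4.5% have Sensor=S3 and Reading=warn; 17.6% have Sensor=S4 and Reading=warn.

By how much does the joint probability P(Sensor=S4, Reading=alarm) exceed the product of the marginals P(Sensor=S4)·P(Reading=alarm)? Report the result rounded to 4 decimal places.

P(Sensor=S4) = 0.042 + 0.176 + 0.130 + 0.087 = 0.435.
P(Reading=alarm) = 0.020 + 0.043 + 0.130 = 0.193.
P(Sensor=S4, Reading=alarm) − P(Sensor=S4)P(Reading=alarm) = 0.130 − 0.435×0.193 = 0.0460.

0.0460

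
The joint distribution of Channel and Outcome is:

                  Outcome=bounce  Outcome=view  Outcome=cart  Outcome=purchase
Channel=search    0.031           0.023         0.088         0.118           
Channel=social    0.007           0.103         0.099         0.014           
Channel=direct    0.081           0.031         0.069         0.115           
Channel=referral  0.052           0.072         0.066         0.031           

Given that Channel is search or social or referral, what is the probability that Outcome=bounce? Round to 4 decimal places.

P(Channel=search) = 0.031 + 0.023 + 0.088 + 0.118 = 0.260.
P(Channel=social) = 0.007 + 0.103 + 0.099 + 0.014 = 0.223.
P(Channel=referral) = 0.052 + 0.072 + 0.066 + 0.031 = 0.221.
P(Channel ∈ {search, social, referral}) = 0.260 + 0.223 + 0.221 = 0.704; P(Outcome=bounce, Channel ∈ {search, social, referral}) = 0.031 + 0.007 + 0.052 = 0.090.
P(Outcome=bounce | Channel ∈ {search, social, referral}) = 0.090/0.704 = 0.1278.

0.1278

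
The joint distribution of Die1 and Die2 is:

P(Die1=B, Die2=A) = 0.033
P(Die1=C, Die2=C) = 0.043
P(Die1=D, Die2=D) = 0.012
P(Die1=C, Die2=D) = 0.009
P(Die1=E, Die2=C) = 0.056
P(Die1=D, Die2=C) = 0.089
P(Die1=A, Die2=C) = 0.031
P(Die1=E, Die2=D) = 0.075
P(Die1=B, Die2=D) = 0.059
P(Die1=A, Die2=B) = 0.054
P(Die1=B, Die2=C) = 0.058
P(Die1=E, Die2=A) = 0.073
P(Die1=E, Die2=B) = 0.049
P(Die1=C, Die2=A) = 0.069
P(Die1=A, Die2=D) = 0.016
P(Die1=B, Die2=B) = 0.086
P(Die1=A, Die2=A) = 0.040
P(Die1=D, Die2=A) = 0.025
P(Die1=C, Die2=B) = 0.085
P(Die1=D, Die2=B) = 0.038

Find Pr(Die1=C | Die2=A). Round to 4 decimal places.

0.2875

P(Die2=A) = 0.040 + 0.033 + 0.069 + 0.025 + 0.073 = 0.240.
P(Die1=C | Die2=A) = 0.069/0.240 = 0.2875.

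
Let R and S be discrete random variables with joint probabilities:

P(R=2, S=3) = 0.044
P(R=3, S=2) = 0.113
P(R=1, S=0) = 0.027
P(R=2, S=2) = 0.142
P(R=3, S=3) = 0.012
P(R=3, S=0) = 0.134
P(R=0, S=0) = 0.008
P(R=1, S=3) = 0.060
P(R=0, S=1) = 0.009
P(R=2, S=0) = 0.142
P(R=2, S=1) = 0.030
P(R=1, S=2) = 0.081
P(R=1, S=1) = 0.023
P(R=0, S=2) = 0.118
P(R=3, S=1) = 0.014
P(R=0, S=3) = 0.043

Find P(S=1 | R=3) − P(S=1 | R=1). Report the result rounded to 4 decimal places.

-0.0691

P(R=3) = 0.134 + 0.014 + 0.113 + 0.012 = 0.273; P(S=1 | R=3) = 0.014/0.273 = 0.05128.
P(R=1) = 0.027 + 0.023 + 0.081 + 0.060 = 0.191; P(S=1 | R=1) = 0.023/0.191 = 0.12042.
Difference = -0.0691.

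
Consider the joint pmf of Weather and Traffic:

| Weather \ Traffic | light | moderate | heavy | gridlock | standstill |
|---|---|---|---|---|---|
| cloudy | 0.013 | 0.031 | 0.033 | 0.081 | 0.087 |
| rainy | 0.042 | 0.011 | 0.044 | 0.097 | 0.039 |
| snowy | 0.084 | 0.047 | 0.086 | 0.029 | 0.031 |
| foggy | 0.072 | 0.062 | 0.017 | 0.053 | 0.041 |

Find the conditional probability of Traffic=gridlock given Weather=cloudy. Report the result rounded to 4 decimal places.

P(Weather=cloudy) = 0.013 + 0.031 + 0.033 + 0.081 + 0.087 = 0.245.
P(Traffic=gridlock | Weather=cloudy) = 0.081/0.245 = 0.3306.

0.3306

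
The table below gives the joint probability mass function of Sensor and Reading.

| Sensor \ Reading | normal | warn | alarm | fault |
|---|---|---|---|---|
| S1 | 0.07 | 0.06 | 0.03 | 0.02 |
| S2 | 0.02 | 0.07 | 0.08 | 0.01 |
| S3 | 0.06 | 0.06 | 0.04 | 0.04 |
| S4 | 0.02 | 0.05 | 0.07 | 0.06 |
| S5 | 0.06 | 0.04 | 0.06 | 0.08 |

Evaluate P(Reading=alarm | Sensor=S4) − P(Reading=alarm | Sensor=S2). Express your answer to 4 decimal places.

P(Sensor=S4) = 0.02 + 0.05 + 0.07 + 0.06 = 0.20; P(Reading=alarm | Sensor=S4) = 0.07/0.20 = 0.35000.
P(Sensor=S2) = 0.02 + 0.07 + 0.08 + 0.01 = 0.18; P(Reading=alarm | Sensor=S2) = 0.08/0.18 = 0.44444.
Difference = -0.0944.

-0.0944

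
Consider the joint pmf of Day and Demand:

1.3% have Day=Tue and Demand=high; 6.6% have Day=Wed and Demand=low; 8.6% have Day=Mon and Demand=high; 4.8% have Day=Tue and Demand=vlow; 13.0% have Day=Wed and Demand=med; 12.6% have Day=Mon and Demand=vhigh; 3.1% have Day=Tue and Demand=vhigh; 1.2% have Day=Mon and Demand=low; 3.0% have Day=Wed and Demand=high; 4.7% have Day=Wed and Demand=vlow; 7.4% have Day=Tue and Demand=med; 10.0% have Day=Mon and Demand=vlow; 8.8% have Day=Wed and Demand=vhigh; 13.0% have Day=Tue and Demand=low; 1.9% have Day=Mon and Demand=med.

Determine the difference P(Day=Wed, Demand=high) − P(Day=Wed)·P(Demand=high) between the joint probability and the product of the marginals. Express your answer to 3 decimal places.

P(Day=Wed) = 0.047 + 0.066 + 0.130 + 0.030 + 0.088 = 0.361.
P(Demand=high) = 0.086 + 0.013 + 0.030 = 0.129.
P(Day=Wed, Demand=high) − P(Day=Wed)P(Demand=high) = 0.030 − 0.361×0.129 = -0.017.

-0.017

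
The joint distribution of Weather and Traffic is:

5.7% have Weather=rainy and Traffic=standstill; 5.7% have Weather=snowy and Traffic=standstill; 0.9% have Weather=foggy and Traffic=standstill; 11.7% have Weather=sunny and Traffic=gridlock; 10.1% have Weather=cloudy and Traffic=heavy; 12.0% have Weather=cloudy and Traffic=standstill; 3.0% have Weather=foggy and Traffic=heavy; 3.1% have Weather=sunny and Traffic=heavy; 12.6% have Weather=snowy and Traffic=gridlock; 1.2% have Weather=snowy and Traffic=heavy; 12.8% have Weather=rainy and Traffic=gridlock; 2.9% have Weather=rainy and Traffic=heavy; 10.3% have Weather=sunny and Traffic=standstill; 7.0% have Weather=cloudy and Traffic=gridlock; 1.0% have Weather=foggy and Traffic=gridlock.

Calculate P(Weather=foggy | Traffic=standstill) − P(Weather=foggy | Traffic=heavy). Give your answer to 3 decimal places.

P(Traffic=standstill) = 0.103 + 0.120 + 0.057 + 0.057 + 0.009 = 0.346; P(Weather=foggy | Traffic=standstill) = 0.009/0.346 = 0.0260.
P(Traffic=heavy) = 0.031 + 0.101 + 0.029 + 0.012 + 0.030 = 0.203; P(Weather=foggy | Traffic=heavy) = 0.030/0.203 = 0.1478.
Difference = -0.122.

-0.122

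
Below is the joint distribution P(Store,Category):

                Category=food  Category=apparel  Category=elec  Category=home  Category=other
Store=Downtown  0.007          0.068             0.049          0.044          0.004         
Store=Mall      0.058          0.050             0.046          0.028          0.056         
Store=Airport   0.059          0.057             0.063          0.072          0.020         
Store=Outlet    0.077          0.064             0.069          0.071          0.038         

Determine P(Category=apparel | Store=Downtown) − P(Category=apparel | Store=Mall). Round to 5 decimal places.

P(Store=Downtown) = 0.007 + 0.068 + 0.049 + 0.044 + 0.004 = 0.172; P(Category=apparel | Store=Downtown) = 0.068/0.172 = 0.395349.
P(Store=Mall) = 0.058 + 0.050 + 0.046 + 0.028 + 0.056 = 0.238; P(Category=apparel | Store=Mall) = 0.050/0.238 = 0.210084.
Difference = 0.18526.

0.18526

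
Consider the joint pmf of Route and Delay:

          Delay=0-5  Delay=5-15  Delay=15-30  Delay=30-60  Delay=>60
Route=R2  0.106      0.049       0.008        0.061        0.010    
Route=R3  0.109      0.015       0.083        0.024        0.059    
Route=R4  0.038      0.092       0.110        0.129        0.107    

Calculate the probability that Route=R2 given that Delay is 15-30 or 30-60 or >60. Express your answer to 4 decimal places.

P(Delay=15-30) = 0.008 + 0.083 + 0.110 = 0.201.
P(Delay=30-60) = 0.061 + 0.024 + 0.129 = 0.214.
P(Delay=>60) = 0.010 + 0.059 + 0.107 = 0.176.
P(Delay ∈ {15-30, 30-60, >60}) = 0.201 + 0.214 + 0.176 = 0.591; P(Route=R2, Delay ∈ {15-30, 30-60, >60}) = 0.008 + 0.061 + 0.010 = 0.079.
P(Route=R2 | Delay ∈ {15-30, 30-60, >60}) = 0.079/0.591 = 0.1337.

0.1337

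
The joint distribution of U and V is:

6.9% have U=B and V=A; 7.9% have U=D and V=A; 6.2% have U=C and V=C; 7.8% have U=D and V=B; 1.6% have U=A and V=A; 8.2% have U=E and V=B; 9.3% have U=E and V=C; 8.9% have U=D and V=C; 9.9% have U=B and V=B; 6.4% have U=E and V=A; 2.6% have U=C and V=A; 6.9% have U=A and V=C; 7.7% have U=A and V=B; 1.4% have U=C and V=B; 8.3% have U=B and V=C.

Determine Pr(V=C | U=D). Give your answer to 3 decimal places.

P(U=D) = 0.079 + 0.078 + 0.089 = 0.246.
P(V=C | U=D) = 0.089/0.246 = 0.362.

0.362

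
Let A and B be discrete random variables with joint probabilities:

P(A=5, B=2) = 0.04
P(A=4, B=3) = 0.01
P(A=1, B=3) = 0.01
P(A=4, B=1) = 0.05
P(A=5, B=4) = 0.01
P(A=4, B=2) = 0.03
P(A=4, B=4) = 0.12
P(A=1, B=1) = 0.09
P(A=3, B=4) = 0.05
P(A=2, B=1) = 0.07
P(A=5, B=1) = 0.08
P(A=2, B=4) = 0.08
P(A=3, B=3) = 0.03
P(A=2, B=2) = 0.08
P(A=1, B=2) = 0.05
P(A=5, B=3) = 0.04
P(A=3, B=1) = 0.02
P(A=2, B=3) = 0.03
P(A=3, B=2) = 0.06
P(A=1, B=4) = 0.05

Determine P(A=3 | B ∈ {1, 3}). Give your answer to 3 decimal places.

P(B=1) = 0.09 + 0.07 + 0.02 + 0.05 + 0.08 = 0.31.
P(B=3) = 0.01 + 0.03 + 0.03 + 0.01 + 0.04 = 0.12.
P(B ∈ {1, 3}) = 0.31 + 0.12 = 0.43; P(A=3, B ∈ {1, 3}) = 0.02 + 0.03 = 0.05.
P(A=3 | B ∈ {1, 3}) = 0.05/0.43 = 0.116.

0.116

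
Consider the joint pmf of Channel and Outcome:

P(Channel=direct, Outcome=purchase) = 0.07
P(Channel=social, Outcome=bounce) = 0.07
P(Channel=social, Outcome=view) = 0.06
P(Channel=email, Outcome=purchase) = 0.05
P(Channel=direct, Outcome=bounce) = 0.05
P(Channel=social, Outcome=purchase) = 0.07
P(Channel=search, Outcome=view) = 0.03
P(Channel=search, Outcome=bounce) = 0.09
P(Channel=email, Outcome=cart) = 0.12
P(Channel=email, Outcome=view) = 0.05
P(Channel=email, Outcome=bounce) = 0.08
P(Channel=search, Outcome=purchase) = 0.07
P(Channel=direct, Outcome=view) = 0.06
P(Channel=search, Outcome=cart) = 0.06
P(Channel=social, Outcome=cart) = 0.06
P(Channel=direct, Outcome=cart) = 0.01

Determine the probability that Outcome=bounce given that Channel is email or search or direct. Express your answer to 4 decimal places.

P(Channel=email) = 0.08 + 0.05 + 0.12 + 0.05 = 0.30.
P(Channel=search) = 0.09 + 0.03 + 0.06 + 0.07 = 0.25.
P(Channel=direct) = 0.05 + 0.06 + 0.01 + 0.07 = 0.19.
P(Channel ∈ {email, search, direct}) = 0.30 + 0.25 + 0.19 = 0.74; P(Outcome=bounce, Channel ∈ {email, search, direct}) = 0.08 + 0.09 + 0.05 = 0.22.
P(Outcome=bounce | Channel ∈ {email, search, direct}) = 0.22/0.74 = 0.2973.

0.2973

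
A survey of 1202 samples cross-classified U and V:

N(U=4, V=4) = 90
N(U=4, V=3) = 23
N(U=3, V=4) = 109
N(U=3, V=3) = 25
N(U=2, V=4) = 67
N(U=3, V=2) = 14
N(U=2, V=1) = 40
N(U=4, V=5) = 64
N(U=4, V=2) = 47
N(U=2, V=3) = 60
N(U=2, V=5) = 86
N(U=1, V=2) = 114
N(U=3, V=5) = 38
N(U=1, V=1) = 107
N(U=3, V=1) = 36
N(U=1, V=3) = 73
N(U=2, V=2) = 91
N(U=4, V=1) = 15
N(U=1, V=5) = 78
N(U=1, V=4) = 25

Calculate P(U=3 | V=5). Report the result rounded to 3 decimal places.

Total with V=5: 78 + 86 + 38 + 64 = 266.
P(U=3 | V=5) = 38/266 = 0.143.

0.143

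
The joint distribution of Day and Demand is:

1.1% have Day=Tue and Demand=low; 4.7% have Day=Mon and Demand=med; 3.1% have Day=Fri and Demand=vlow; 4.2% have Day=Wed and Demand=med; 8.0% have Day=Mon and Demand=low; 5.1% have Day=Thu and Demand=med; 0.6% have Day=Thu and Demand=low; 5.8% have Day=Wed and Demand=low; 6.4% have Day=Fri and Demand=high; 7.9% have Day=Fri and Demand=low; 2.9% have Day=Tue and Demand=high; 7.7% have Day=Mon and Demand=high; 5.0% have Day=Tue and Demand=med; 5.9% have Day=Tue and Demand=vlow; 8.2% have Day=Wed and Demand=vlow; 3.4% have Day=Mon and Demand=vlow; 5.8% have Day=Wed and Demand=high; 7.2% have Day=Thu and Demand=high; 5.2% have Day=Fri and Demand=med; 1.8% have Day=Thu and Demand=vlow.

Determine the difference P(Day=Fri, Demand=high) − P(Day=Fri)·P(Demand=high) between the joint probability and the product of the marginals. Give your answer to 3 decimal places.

-0.004

P(Day=Fri) = 0.031 + 0.079 + 0.052 + 0.064 = 0.226.
P(Demand=high) = 0.077 + 0.029 + 0.058 + 0.072 + 0.064 = 0.300.
P(Day=Fri, Demand=high) − P(Day=Fri)P(Demand=high) = 0.064 − 0.226×0.300 = -0.004.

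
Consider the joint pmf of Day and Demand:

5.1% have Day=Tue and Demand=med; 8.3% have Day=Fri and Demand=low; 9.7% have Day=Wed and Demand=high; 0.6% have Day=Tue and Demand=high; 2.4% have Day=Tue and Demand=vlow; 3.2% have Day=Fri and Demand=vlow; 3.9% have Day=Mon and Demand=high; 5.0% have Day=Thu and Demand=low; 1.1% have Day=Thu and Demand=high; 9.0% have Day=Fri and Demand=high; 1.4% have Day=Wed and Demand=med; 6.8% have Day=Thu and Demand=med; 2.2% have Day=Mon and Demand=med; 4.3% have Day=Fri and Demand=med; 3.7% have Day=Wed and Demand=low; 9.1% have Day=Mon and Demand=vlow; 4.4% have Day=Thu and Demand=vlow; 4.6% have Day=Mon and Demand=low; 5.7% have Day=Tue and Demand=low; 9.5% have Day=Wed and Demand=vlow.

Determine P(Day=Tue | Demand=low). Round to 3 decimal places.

0.209

P(Demand=low) = 0.046 + 0.057 + 0.037 + 0.050 + 0.083 = 0.273.
P(Day=Tue | Demand=low) = 0.057/0.273 = 0.209.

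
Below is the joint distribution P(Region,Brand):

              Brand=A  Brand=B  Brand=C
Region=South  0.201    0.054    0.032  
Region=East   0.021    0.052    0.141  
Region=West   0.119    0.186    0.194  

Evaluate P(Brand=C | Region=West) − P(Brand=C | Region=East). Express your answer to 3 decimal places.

-0.270

P(Region=West) = 0.119 + 0.186 + 0.194 = 0.499; P(Brand=C | Region=West) = 0.194/0.499 = 0.3888.
P(Region=East) = 0.021 + 0.052 + 0.141 = 0.214; P(Brand=C | Region=East) = 0.141/0.214 = 0.6589.
Difference = -0.270.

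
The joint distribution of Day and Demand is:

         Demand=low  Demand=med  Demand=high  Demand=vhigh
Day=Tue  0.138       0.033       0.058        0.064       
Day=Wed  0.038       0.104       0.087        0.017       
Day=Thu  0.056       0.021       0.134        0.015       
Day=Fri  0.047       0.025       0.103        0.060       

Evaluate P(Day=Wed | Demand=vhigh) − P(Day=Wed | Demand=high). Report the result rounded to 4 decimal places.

-0.1188

P(Demand=vhigh) = 0.064 + 0.017 + 0.015 + 0.060 = 0.156; P(Day=Wed | Demand=vhigh) = 0.017/0.156 = 0.10897.
P(Demand=high) = 0.058 + 0.087 + 0.134 + 0.103 = 0.382; P(Day=Wed | Demand=high) = 0.087/0.382 = 0.22775.
Difference = -0.1188.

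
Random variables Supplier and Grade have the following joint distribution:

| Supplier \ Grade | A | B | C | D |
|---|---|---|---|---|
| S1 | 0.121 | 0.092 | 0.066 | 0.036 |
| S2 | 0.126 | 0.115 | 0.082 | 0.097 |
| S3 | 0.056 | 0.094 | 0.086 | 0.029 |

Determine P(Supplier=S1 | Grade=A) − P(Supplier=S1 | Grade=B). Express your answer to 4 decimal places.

0.0937

P(Grade=A) = 0.121 + 0.126 + 0.056 = 0.303; P(Supplier=S1 | Grade=A) = 0.121/0.303 = 0.39934.
P(Grade=B) = 0.092 + 0.115 + 0.094 = 0.301; P(Supplier=S1 | Grade=B) = 0.092/0.301 = 0.30565.
Difference = 0.0937.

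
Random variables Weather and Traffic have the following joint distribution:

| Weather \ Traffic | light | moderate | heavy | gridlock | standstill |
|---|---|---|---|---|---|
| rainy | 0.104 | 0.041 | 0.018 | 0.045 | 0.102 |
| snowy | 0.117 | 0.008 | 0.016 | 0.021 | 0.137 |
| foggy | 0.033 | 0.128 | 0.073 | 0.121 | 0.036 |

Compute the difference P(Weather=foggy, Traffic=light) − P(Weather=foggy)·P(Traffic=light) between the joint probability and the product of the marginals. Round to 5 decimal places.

P(Weather=foggy) = 0.033 + 0.128 + 0.073 + 0.121 + 0.036 = 0.391.
P(Traffic=light) = 0.104 + 0.117 + 0.033 = 0.254.
P(Weather=foggy, Traffic=light) − P(Weather=foggy)P(Traffic=light) = 0.033 − 0.391×0.254 = -0.06631.

-0.06631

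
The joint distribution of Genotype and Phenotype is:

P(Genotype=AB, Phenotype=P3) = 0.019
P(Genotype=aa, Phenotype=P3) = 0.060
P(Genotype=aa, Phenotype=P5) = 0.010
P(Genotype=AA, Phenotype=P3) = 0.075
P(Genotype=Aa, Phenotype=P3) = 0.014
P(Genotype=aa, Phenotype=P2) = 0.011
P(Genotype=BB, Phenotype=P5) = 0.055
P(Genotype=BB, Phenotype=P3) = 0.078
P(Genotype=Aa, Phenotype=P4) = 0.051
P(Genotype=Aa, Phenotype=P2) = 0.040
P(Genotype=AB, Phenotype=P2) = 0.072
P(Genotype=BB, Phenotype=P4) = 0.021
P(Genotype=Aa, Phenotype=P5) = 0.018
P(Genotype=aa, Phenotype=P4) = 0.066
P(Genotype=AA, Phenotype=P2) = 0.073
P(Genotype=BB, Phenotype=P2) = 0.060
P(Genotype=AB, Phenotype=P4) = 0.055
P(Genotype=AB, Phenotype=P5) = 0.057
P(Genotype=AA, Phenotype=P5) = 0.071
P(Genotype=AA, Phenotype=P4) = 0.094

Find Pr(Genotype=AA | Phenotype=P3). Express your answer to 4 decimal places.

0.3049

P(Phenotype=P3) = 0.075 + 0.014 + 0.060 + 0.019 + 0.078 = 0.246.
P(Genotype=AA | Phenotype=P3) = 0.075/0.246 = 0.3049.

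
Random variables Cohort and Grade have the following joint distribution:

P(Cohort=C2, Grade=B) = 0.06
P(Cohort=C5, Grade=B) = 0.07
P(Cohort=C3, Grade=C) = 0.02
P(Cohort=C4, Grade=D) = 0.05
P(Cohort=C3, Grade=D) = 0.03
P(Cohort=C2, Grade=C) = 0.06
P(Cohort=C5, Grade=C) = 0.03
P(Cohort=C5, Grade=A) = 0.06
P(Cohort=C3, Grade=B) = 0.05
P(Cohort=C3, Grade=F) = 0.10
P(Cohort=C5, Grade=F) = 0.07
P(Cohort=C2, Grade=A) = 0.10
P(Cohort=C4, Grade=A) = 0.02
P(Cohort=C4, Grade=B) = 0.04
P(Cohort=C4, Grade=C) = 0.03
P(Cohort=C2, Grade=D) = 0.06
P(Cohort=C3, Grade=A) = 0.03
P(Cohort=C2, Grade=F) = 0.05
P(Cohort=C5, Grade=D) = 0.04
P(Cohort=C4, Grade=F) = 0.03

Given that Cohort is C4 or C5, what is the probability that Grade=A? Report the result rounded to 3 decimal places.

0.182

P(Cohort=C4) = 0.02 + 0.04 + 0.03 + 0.05 + 0.03 = 0.17.
P(Cohort=C5) = 0.06 + 0.07 + 0.03 + 0.04 + 0.07 = 0.27.
P(Cohort ∈ {C4, C5}) = 0.17 + 0.27 = 0.44; P(Grade=A, Cohort ∈ {C4, C5}) = 0.02 + 0.06 = 0.08.
P(Grade=A | Cohort ∈ {C4, C5}) = 0.08/0.44 = 0.182.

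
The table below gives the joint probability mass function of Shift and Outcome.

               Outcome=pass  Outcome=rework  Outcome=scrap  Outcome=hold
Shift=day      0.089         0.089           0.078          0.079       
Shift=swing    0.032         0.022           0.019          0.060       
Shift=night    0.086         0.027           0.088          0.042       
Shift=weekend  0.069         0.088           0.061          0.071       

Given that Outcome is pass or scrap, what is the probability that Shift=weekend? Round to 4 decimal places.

0.2490

P(Outcome=pass) = 0.089 + 0.032 + 0.086 + 0.069 = 0.276.
P(Outcome=scrap) = 0.078 + 0.019 + 0.088 + 0.061 = 0.246.
P(Outcome ∈ {pass, scrap}) = 0.276 + 0.246 = 0.522; P(Shift=weekend, Outcome ∈ {pass, scrap}) = 0.069 + 0.061 = 0.130.
P(Shift=weekend | Outcome ∈ {pass, scrap}) = 0.130/0.522 = 0.2490.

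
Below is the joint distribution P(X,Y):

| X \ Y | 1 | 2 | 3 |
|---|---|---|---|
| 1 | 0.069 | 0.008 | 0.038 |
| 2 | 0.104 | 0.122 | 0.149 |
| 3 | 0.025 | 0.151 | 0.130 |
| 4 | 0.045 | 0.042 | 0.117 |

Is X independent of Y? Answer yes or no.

P(X=3) = 0.306 and P(Y=2) = 0.323, so their product is 0.09884, but P(X=3, Y=2) = 0.151. Since these differ, X and Y are not independent.

no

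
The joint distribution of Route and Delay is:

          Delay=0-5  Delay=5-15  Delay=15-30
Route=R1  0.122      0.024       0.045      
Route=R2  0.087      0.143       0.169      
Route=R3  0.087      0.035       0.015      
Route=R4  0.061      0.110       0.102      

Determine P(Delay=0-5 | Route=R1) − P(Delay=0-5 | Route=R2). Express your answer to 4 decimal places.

P(Route=R1) = 0.122 + 0.024 + 0.045 = 0.191; P(Delay=0-5 | Route=R1) = 0.122/0.191 = 0.63874.
P(Route=R2) = 0.087 + 0.143 + 0.169 = 0.399; P(Delay=0-5 | Route=R2) = 0.087/0.399 = 0.21805.
Difference = 0.4207.

0.4207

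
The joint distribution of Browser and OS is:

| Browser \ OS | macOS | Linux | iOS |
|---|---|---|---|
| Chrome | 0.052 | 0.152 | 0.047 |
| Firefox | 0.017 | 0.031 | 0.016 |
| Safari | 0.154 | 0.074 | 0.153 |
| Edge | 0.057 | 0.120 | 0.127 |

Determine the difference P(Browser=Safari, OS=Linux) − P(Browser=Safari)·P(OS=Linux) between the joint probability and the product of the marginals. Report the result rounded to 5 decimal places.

P(Browser=Safari) = 0.154 + 0.074 + 0.153 = 0.381.
P(OS=Linux) = 0.152 + 0.031 + 0.074 + 0.120 = 0.377.
P(Browser=Safari, OS=Linux) − P(Browser=Safari)P(OS=Linux) = 0.074 − 0.381×0.377 = -0.06964.

-0.06964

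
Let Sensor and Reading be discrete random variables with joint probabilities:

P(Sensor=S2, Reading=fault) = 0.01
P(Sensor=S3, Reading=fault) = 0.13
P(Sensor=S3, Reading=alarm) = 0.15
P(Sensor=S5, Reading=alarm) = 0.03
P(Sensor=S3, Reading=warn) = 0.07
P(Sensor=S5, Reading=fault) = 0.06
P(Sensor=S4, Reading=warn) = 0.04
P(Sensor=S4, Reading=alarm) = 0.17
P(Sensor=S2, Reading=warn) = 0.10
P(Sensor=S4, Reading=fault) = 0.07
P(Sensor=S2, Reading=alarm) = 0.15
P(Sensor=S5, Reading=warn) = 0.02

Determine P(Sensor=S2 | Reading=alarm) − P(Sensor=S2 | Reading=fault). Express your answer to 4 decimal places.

P(Reading=alarm) = 0.15 + 0.15 + 0.17 + 0.03 = 0.50; P(Sensor=S2 | Reading=alarm) = 0.15/0.50 = 0.30000.
P(Reading=fault) = 0.01 + 0.13 + 0.07 + 0.06 = 0.27; P(Sensor=S2 | Reading=fault) = 0.01/0.27 = 0.03704.
Difference = 0.2630.

0.2630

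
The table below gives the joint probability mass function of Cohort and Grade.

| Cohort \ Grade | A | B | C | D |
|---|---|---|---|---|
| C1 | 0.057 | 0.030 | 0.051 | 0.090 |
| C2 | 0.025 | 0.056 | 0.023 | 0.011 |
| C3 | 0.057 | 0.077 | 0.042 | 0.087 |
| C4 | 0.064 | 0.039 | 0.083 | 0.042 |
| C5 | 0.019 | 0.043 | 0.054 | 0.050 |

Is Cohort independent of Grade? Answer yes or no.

no

P(Cohort=C2) = 0.115 and P(Grade=B) = 0.245, so their product is 0.02818, but P(Cohort=C2, Grade=B) = 0.056. Since these differ, Cohort and Grade are not independent.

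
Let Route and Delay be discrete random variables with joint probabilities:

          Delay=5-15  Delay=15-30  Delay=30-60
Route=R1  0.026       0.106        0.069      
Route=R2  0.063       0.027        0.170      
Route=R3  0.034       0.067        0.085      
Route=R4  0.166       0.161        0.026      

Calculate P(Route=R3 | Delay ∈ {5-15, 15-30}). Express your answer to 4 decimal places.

P(Delay=5-15) = 0.026 + 0.063 + 0.034 + 0.166 = 0.289.
P(Delay=15-30) = 0.106 + 0.027 + 0.067 + 0.161 = 0.361.
P(Delay ∈ {5-15, 15-30}) = 0.289 + 0.361 = 0.650; P(Route=R3, Delay ∈ {5-15, 15-30}) = 0.034 + 0.067 = 0.101.
P(Route=R3 | Delay ∈ {5-15, 15-30}) = 0.101/0.650 = 0.1554.

0.1554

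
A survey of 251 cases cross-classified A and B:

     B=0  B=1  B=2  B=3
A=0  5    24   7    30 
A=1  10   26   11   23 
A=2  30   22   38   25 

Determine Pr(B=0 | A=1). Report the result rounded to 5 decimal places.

0.14286

Total with A=1: 10 + 26 + 11 + 23 = 70.
P(B=0 | A=1) = 10/70 = 0.14286.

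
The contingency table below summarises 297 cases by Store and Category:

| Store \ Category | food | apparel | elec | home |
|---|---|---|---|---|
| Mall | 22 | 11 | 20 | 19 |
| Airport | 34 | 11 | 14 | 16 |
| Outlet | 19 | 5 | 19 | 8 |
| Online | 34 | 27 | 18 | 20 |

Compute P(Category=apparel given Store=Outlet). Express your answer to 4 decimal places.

Total with Store=Outlet: 19 + 5 + 19 + 8 = 51.
P(Category=apparel | Store=Outlet) = 5/51 = 0.0980.

0.0980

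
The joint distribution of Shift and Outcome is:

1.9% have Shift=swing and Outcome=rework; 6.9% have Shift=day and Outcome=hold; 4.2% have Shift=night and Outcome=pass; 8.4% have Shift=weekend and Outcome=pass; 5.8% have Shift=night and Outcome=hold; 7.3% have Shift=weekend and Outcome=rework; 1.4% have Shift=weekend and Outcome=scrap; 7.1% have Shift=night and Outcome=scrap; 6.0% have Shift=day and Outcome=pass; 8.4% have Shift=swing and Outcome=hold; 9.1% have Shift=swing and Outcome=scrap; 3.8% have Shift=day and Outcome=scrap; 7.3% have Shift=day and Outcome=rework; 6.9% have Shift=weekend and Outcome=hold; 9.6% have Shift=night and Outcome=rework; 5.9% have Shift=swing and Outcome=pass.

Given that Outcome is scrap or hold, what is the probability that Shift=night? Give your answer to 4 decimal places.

P(Outcome=scrap) = 0.038 + 0.091 + 0.071 + 0.014 = 0.214.
P(Outcome=hold) = 0.069 + 0.084 + 0.058 + 0.069 = 0.280.
P(Outcome ∈ {scrap, hold}) = 0.214 + 0.280 = 0.494; P(Shift=night, Outcome ∈ {scrap, hold}) = 0.071 + 0.058 = 0.129.
P(Shift=night | Outcome ∈ {scrap, hold}) = 0.129/0.494 = 0.2611.

0.2611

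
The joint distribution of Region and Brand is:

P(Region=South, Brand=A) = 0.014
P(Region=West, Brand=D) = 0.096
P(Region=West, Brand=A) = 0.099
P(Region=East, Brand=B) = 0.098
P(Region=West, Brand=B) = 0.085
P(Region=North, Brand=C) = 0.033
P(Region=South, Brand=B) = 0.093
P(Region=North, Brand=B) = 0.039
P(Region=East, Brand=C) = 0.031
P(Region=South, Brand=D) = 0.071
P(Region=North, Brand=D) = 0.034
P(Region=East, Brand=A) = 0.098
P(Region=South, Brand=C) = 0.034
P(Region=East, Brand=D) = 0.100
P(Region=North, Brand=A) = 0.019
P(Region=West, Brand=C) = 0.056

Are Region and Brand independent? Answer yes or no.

P(Region=South) = 0.212 and P(Brand=A) = 0.230, so their product is 0.04876, but P(Region=South, Brand=A) = 0.014. Since these differ, Region and Brand are not independent.

no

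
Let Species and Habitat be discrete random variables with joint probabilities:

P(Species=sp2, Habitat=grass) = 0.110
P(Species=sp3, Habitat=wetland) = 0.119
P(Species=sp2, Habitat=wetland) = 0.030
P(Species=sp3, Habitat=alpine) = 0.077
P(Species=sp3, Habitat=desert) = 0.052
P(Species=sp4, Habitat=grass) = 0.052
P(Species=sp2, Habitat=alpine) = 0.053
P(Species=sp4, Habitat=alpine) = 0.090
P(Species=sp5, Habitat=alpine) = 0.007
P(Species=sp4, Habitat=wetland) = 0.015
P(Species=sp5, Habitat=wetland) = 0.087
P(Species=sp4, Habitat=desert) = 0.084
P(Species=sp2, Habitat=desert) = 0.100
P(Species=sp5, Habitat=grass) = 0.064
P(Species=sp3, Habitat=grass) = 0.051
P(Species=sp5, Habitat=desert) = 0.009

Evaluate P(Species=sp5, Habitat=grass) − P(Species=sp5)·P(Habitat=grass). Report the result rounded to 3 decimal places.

0.018

P(Species=sp5) = 0.064 + 0.087 + 0.009 + 0.007 = 0.167.
P(Habitat=grass) = 0.110 + 0.051 + 0.052 + 0.064 = 0.277.
P(Species=sp5, Habitat=grass) − P(Species=sp5)P(Habitat=grass) = 0.064 − 0.167×0.277 = 0.018.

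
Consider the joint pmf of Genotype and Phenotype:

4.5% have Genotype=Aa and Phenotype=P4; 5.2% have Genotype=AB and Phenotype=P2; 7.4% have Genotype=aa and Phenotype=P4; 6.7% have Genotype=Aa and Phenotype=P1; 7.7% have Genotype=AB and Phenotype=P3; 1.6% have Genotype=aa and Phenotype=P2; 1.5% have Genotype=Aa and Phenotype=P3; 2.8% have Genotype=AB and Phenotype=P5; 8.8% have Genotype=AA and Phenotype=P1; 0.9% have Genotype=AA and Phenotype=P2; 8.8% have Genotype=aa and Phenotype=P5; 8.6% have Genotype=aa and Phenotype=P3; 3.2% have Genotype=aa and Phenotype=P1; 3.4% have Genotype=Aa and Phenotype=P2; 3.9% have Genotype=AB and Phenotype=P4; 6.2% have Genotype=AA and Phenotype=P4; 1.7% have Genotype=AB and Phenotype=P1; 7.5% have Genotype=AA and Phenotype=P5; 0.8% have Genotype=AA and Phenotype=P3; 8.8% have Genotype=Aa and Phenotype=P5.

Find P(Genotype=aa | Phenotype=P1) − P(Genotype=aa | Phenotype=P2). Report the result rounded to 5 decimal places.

0.01272

P(Phenotype=P1) = 0.088 + 0.067 + 0.032 + 0.017 = 0.204; P(Genotype=aa | Phenotype=P1) = 0.032/0.204 = 0.156863.
P(Phenotype=P2) = 0.009 + 0.034 + 0.016 + 0.052 = 0.111; P(Genotype=aa | Phenotype=P2) = 0.016/0.111 = 0.144144.
Difference = 0.01272.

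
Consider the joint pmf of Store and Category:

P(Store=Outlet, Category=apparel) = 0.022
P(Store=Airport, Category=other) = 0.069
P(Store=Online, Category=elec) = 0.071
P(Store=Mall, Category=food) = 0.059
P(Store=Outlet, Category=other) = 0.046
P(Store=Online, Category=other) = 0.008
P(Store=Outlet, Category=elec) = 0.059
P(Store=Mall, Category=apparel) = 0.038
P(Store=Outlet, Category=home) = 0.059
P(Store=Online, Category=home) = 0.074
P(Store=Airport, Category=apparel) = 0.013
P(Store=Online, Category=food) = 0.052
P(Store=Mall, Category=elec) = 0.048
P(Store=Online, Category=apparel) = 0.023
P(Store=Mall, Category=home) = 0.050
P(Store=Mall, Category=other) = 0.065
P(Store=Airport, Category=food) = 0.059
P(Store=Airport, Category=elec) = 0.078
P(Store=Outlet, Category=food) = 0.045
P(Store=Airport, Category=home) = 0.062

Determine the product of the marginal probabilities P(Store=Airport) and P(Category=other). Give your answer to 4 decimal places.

0.0528

P(Store=Airport) = 0.059 + 0.013 + 0.078 + 0.062 + 0.069 = 0.281.
P(Category=other) = 0.065 + 0.069 + 0.046 + 0.008 = 0.188.
Product: 0.281 × 0.188 = 0.0528.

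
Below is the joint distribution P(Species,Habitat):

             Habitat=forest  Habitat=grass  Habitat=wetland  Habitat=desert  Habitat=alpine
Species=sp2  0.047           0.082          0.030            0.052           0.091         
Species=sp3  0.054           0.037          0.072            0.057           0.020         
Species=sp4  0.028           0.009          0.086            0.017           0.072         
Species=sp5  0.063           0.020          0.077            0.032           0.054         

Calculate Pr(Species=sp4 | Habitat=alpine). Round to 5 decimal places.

0.30380

P(Habitat=alpine) = 0.091 + 0.020 + 0.072 + 0.054 = 0.237.
P(Species=sp4 | Habitat=alpine) = 0.072/0.237 = 0.30380.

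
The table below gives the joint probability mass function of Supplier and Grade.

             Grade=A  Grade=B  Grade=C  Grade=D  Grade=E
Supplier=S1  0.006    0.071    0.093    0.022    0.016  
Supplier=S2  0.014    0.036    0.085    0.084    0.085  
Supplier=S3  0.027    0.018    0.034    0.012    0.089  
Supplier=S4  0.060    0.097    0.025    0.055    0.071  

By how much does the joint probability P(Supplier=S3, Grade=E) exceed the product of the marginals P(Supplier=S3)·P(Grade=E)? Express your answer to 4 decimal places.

P(Supplier=S3) = 0.027 + 0.018 + 0.034 + 0.012 + 0.089 = 0.180.
P(Grade=E) = 0.016 + 0.085 + 0.089 + 0.071 = 0.261.
P(Supplier=S3, Grade=E) − P(Supplier=S3)P(Grade=E) = 0.089 − 0.180×0.261 = 0.0420.

0.0420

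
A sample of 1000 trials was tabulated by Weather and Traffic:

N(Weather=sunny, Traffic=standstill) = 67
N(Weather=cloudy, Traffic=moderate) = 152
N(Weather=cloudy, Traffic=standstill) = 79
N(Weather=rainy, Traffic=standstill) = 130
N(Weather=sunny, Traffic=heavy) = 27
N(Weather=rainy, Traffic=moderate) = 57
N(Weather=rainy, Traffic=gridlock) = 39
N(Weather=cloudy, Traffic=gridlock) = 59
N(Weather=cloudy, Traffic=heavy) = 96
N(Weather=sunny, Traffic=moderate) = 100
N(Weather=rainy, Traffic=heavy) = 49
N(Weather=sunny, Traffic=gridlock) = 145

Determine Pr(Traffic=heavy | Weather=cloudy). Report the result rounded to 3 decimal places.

0.249

Total with Weather=cloudy: 152 + 96 + 59 + 79 = 386.
P(Traffic=heavy | Weather=cloudy) = 96/386 = 0.249.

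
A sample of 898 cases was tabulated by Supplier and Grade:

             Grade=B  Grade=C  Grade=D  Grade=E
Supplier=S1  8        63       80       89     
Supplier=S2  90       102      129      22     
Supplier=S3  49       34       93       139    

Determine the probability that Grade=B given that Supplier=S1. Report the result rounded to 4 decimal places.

0.0333

Total with Supplier=S1: 8 + 63 + 80 + 89 = 240.
P(Grade=B | Supplier=S1) = 8/240 = 0.0333.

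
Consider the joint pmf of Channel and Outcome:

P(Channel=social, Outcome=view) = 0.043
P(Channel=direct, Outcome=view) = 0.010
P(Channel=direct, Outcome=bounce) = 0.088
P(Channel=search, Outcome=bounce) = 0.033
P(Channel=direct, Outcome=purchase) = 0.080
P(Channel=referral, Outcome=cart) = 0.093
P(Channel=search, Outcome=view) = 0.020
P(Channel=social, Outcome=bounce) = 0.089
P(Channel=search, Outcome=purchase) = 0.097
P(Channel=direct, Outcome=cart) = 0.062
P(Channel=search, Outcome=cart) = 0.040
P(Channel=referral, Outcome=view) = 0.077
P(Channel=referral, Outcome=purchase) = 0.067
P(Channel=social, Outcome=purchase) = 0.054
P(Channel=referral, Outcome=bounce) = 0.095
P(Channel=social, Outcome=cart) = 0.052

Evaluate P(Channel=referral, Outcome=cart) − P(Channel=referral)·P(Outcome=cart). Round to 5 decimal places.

P(Channel=referral) = 0.095 + 0.077 + 0.093 + 0.067 = 0.332.
P(Outcome=cart) = 0.040 + 0.052 + 0.062 + 0.093 = 0.247.
P(Channel=referral, Outcome=cart) − P(Channel=referral)P(Outcome=cart) = 0.093 − 0.332×0.247 = 0.01100.

0.01100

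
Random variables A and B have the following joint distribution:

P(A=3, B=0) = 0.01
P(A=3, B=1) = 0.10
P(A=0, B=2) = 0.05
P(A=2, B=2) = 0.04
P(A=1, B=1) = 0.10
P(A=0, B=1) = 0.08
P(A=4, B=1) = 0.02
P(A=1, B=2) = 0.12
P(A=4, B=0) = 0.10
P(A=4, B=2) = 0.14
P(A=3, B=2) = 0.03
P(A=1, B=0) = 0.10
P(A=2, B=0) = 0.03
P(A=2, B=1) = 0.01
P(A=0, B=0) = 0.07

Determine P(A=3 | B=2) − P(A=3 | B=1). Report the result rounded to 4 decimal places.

P(B=2) = 0.05 + 0.12 + 0.04 + 0.03 + 0.14 = 0.38; P(A=3 | B=2) = 0.03/0.38 = 0.07895.
P(B=1) = 0.08 + 0.10 + 0.01 + 0.10 + 0.02 = 0.31; P(A=3 | B=1) = 0.10/0.31 = 0.32258.
Difference = -0.2436.

-0.2436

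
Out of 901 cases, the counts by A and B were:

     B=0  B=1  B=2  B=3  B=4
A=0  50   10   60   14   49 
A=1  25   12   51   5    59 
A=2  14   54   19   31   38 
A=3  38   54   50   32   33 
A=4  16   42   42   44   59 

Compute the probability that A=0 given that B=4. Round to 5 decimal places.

Total with B=4: 49 + 59 + 38 + 33 + 59 = 238.
P(A=0 | B=4) = 49/238 = 0.20588.

0.20588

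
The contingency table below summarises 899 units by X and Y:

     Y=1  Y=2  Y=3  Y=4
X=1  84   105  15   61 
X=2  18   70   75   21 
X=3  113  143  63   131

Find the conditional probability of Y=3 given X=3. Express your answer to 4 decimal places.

Total with X=3: 113 + 143 + 63 + 131 = 450.
P(Y=3 | X=3) = 63/450 = 0.1400.

0.1400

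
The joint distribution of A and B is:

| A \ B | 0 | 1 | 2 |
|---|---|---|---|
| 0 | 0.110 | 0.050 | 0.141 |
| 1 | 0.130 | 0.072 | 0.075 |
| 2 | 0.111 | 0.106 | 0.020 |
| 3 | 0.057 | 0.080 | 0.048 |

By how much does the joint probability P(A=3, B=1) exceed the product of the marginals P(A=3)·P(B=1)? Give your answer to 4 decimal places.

0.0230

P(A=3) = 0.057 + 0.080 + 0.048 = 0.185.
P(B=1) = 0.050 + 0.072 + 0.106 + 0.080 = 0.308.
P(A=3, B=1) − P(A=3)P(B=1) = 0.080 − 0.185×0.308 = 0.0230.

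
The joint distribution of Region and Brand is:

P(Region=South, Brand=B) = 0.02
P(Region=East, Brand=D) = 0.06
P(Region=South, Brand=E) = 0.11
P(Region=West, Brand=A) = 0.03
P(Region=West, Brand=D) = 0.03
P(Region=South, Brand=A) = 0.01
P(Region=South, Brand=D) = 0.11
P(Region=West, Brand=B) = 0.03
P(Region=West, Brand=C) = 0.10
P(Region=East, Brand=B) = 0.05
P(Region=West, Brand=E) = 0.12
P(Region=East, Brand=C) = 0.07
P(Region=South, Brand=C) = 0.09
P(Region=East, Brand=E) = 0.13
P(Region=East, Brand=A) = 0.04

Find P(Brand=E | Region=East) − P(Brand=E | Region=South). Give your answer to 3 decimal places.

0.048

P(Region=East) = 0.04 + 0.05 + 0.07 + 0.06 + 0.13 = 0.35; P(Brand=E | Region=East) = 0.13/0.35 = 0.3714.
P(Region=South) = 0.01 + 0.02 + 0.09 + 0.11 + 0.11 = 0.34; P(Brand=E | Region=South) = 0.11/0.34 = 0.3235.
Difference = 0.048.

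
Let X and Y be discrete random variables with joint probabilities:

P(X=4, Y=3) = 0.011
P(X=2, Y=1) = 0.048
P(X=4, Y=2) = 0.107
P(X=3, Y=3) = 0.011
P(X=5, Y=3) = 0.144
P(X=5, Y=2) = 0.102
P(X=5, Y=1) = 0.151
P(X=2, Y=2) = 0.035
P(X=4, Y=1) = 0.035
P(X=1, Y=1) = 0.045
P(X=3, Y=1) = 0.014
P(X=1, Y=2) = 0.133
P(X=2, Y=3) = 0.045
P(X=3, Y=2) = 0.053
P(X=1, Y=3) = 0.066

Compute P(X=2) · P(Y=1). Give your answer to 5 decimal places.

P(X=2) = 0.048 + 0.035 + 0.045 = 0.128.
P(Y=1) = 0.045 + 0.048 + 0.014 + 0.035 + 0.151 = 0.293.
Product: 0.128 × 0.293 = 0.03750.

0.03750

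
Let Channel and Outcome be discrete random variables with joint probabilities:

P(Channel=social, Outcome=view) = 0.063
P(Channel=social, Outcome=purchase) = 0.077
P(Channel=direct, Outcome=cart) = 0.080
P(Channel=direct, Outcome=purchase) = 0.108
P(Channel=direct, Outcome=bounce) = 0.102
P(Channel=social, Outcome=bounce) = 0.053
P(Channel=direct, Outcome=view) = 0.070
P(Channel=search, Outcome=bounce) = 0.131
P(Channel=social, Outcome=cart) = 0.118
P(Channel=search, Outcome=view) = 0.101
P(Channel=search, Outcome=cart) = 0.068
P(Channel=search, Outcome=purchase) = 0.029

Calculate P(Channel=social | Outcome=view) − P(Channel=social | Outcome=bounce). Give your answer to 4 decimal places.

0.0839

P(Outcome=view) = 0.101 + 0.063 + 0.070 = 0.234; P(Channel=social | Outcome=view) = 0.063/0.234 = 0.26923.
P(Outcome=bounce) = 0.131 + 0.053 + 0.102 = 0.286; P(Channel=social | Outcome=bounce) = 0.053/0.286 = 0.18531.
Difference = 0.0839.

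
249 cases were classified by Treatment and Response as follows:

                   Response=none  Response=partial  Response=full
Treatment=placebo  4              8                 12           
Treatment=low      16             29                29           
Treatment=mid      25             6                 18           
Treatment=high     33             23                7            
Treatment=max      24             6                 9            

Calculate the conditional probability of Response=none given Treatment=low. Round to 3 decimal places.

Total with Treatment=low: 16 + 29 + 29 = 74.
P(Response=none | Treatment=low) = 16/74 = 0.216.

0.216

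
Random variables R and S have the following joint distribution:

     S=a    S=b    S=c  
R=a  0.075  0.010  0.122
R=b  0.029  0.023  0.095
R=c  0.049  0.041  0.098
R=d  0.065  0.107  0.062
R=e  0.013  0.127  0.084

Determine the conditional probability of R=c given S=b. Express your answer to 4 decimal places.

P(S=b) = 0.010 + 0.023 + 0.041 + 0.107 + 0.127 = 0.308.
P(R=c | S=b) = 0.041/0.308 = 0.1331.

0.1331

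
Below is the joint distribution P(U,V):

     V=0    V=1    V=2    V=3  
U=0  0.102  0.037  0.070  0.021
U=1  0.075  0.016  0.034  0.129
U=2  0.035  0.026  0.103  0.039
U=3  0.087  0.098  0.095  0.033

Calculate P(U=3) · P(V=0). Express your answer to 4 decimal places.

0.0936

P(U=3) = 0.087 + 0.098 + 0.095 + 0.033 = 0.313.
P(V=0) = 0.102 + 0.075 + 0.035 + 0.087 = 0.299.
Product: 0.313 × 0.299 = 0.0936.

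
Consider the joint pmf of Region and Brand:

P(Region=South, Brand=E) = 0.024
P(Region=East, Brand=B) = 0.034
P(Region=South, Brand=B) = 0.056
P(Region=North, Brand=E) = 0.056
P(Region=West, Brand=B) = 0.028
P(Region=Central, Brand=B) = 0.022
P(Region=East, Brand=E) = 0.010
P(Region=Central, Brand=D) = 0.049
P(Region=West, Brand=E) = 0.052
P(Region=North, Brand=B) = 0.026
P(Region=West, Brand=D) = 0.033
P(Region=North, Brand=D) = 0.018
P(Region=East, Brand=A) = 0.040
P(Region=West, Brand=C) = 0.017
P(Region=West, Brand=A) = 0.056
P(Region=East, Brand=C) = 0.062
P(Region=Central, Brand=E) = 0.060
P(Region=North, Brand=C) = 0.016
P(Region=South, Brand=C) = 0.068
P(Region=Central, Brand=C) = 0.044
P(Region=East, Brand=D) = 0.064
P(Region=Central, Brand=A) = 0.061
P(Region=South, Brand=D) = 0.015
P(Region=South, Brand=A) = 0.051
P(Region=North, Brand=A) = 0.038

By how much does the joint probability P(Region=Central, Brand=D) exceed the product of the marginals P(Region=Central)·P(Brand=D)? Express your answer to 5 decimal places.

P(Region=Central) = 0.061 + 0.022 + 0.044 + 0.049 + 0.060 = 0.236.
P(Brand=D) = 0.018 + 0.015 + 0.064 + 0.033 + 0.049 = 0.179.
P(Region=Central, Brand=D) − P(Region=Central)P(Brand=D) = 0.049 − 0.236×0.179 = 0.00676.

0.00676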